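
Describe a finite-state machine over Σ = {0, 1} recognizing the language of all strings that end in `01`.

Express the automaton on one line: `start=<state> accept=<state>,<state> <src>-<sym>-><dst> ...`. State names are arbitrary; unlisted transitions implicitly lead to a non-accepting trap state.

Let each state record the length of the longest suffix of the input read so far that is also a prefix of `01`. S1 means the last symbol is `0`; S2 means the last 2 symbols are `01`. Accept only at S2, where the string currently ends in `01`.
3 states suffice.
        0   1  
>  S0   S1  S0 
   S1   S1  S2 
 * S2   S1  S0 
(> = start, * = accepting)

start=S0 accept=S2 S0-0->S1 S0-1->S0 S1-0->S1 S1-1->S2 S2-0->S1 S2-1->S0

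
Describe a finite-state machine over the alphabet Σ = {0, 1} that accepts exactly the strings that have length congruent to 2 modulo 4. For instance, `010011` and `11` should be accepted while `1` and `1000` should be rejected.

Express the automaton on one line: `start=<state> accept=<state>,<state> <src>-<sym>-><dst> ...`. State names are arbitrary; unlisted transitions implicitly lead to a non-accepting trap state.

Only the length mod 4 matters, so use a 4-cycle: from any state, every input symbol moves to the next state, wrapping D back to A. Mark C accepting.
With 4 states:
       0  1 
>  A   B  B 
   B   C  C 
 * C   D  D 
   D   A  A 
(> = start, * = accepting)

start=A accept=C A-0->B A-1->B B-0->C B-1->C C-0->D C-1->D D-0->A D-1->A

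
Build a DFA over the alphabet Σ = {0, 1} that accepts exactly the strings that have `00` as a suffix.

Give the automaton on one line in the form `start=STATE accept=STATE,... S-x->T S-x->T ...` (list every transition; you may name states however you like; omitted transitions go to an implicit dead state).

start=S0 accept=S2 S0-0->S1 S0-1->S0 S1-0->S2 S1-1->S0 S2-0->S2 S2-1->S0

Remember how much of `00` the current input suffix matches. State S0 means no match yet; S1 means the last symbol is `0`; S2 means the last 2 symbols are `00`. Only S2 accepts. On a mismatch, fall back to the longest proper suffix that is still a prefix of `00`.
3 states suffice.
        0   1  
>  S0   S1  S0 
   S1   S2  S0 
 * S2   S2  S0 
(> = start, * = accepting)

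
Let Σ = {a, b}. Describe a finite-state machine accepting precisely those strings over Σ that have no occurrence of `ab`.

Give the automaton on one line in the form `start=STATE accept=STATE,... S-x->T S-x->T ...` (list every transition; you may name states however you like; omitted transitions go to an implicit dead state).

start=q0 accept=q0,q1 q0-a->q1 q0-b->q0 q1-a->q1 q1-b->q2 q2-a->q2 q2-b->q2

This is the complement of 'contains `ab`'. Use the same substring-matching states — q0 through q2 holding how much of `ab` has just been matched — but flip the accepting set: everything except the trap q2 accepts.
A 3-state machine:
        a   b  
>* q0   q1  q0 
 * q1   q1  q2 
   q2   q2  q2 
(> = start, * = accepting)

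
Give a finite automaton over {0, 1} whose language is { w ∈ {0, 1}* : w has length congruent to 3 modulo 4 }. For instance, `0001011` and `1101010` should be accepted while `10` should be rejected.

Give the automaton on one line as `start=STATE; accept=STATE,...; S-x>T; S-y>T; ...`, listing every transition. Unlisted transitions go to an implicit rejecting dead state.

Only the length mod 4 matters, so use a 4-cycle: from any state, every input symbol moves to the next state, wrapping q3 back to q0. Mark q3 accepting.
        0   1  
>  q0   q1  q1 
   q1   q2  q2 
   q2   q3  q3 
 * q3   q0  q0 
(> = start, * = accepting)

start=q0; accept=q3; q0-0>q1; q0-1>q1; q1-0>q2; q1-1>q2; q2-0>q3; q2-1>q3; q3-0>q0; q3-1>q0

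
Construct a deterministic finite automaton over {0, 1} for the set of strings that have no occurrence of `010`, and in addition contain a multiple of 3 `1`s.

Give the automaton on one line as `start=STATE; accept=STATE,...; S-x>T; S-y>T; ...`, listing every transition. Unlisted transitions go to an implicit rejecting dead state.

start=S0; accept=S0,S1,S10; S0-0>S1; S0-1>S2; S1-0>S1; S1-1>S3; S2-0>S4; S2-1>S5; S3-0>S6; S3-1>S5; S4-0>S4; S4-1>S7; S5-0>S8; S5-1>S0; S6-0>S6; S6-1>S9; S7-0>S9; S7-1>S0; S8-0>S8; S8-1>S10; S9-0>S9; S9-1>S11; S10-0>S11; S10-1>S2; S11-0>S11; S11-1>S6

Build one automaton per condition and run them in lockstep. The first has 4 states tracking partial matches of the forbidden pattern `010`; the second has 3 states tracking the count of `1`s modulo 3. A product state is a pair (one from each), accepting exactly when both do.
With 12 states:
          0    1  
>* S0     S1   S2 
 * S1     S1   S3 
   S2     S4   S5 
   S3     S6   S5 
   S4     S4   S7 
   S5     S8   S0 
   S6     S6   S9 
   S7     S9   S0 
   S8     S8  S10 
   S9     S9  S11 
 * S10   S11   S2 
   S11   S11   S6 
(> = start, * = accepting)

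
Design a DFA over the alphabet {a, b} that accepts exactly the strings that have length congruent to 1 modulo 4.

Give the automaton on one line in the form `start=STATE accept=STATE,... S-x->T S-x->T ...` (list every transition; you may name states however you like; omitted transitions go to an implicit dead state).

start=s0 accept=s1 s0-a->s1 s0-b->s1 s1-a->s2 s1-b->s2 s2-a->s3 s2-b->s3 s3-a->s0 s3-b->s0

Only the length mod 4 matters, so use a 4-cycle: from any state, every input symbol moves to the next state, wrapping s3 back to s0. Mark s1 accepting.
With 4 states:
        a   b  
>  s0   s1  s1 
 * s1   s2  s2 
   s2   s3  s3 
   s3   s0  s0 
(> = start, * = accepting)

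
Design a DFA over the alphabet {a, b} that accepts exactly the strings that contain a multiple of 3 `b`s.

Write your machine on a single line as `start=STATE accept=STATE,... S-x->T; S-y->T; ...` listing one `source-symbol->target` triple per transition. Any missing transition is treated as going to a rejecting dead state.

The only thing that matters is how many `b`s have appeared, reduced mod 3. Use one state per residue: q0 for 0, …, q2 for 2. Reading `b` moves to the next residue; anything else stays put. q0 is accepting.
        a   b  
>* q0   q0  q1 
   q1   q1  q2 
   q2   q2  q0 
(> = start, * = accepting)

start=q0; accept=q0; q0-a->q0; q0-b->q1; q1-a->q1; q1-b->q2; q2-a->q2; q2-b->q0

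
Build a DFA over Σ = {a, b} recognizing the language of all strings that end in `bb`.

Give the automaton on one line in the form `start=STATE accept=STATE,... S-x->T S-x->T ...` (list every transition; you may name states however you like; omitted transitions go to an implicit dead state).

Remember how much of `bb` the current input suffix matches. State s0 means no match yet; s1 means the last symbol is `b`; s2 means the last 2 symbols are `bb`. Only s2 accepts. On a mismatch, fall back to the longest proper suffix that is still a prefix of `bb`.
A 3-state machine:
        a   b  
>  s0   s0  s1 
   s1   s0  s2 
 * s2   s0  s2 
(> = start, * = accepting)

start=s0 accept=s2 s0-a->s0 s0-b->s1 s1-a->s0 s1-b->s2 s2-a->s0 s2-b->s2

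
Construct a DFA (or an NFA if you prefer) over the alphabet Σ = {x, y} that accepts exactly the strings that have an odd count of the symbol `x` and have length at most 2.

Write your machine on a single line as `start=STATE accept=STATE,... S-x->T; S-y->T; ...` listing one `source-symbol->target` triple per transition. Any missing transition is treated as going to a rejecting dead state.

start=s0; accept=s1,s4; s0-x->s1; s0-y->s2; s1-x->s3; s1-y->s4; s2-x->s4; s2-y->s3; s3-x->s5; s3-y->s6; s4-x->s6; s4-y->s5; s5-x->s6; s5-y->s5; s6-x->s5; s6-y->s6

Run two small machines in parallel and take their product. The first has 2 states tracking the count of `x`s modulo 2; the second has 4 states tracking the input length, saturating at 3. A product state is a pair (one from each), accepting exactly when both do.
A 7-state machine:
        x   y  
>  s0   s1  s2 
 * s1   s3  s4 
   s2   s4  s3 
   s3   s5  s6 
 * s4   s6  s5 
   s5   s6  s5 
   s6   s5  s6 
(> = start, * = accepting)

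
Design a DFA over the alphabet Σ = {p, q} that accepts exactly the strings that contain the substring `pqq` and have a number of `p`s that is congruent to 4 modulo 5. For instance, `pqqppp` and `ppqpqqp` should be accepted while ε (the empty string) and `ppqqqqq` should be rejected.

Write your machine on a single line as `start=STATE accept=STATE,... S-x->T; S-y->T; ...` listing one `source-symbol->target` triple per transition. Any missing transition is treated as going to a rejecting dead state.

start=A; accept=O; A-p->B; A-q->A; B-p->C; B-q->D; C-p->E; C-q->F; D-p->C; D-q->G; E-p->H; E-q->I; F-p->E; F-q->J; G-p->J; G-q->G; H-p->K; H-q->L; I-p->H; I-q->M; J-p->M; J-q->J; K-p->B; K-q->N; L-p->K; L-q->O; M-p->O; M-q->M; N-p->B; N-q->P; O-p->P; O-q->O; P-p->G; P-q->P

Build one automaton per condition and run them in lockstep. The first has 4 states tracking whether and how much of `pqq` has been seen; the second has 5 states tracking the count of `p`s modulo 5. A product state is a pair (one from each), accepting exactly when both do.
With 16 states:
       p  q 
>  A   B  A 
   B   C  D 
   C   E  F 
   D   C  G 
   E   H  I 
   F   E  J 
   G   J  G 
   H   K  L 
   I   H  M 
   J   M  J 
   K   B  N 
   L   K  O 
   M   O  M 
   N   B  P 
 * O   P  O 
   P   G  P 
(> = start, * = accepting)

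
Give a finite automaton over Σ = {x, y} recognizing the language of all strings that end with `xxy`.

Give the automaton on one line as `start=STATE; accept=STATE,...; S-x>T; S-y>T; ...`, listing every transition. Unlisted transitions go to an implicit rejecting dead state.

start=q0; accept=q3; q0-x>q1; q0-y>q0; q1-x>q2; q1-y>q0; q2-x>q2; q2-y>q3; q3-x>q1; q3-y>q0

Let each state record the length of the longest suffix of the input read so far that is also a prefix of `xxy`. q1 means the last symbol is `x`; q2 means the last 2 symbols are `xx`; q3 means the last 3 symbols are `xxy`. Accept only at q3, where the string currently ends in `xxy`.
A 4-state machine:
        x   y  
>  q0   q1  q0 
   q1   q2  q0 
   q2   q2  q3 
 * q3   q1  q0 
(> = start, * = accepting)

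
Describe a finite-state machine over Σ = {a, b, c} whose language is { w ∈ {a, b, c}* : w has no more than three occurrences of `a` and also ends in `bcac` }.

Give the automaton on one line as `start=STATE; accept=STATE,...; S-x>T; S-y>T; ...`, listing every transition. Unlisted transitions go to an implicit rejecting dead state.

Handle the two conditions separately and then intersect. The first has 5 states tracking the count of `a`s, saturating at 4; the second has 5 states tracking how much of the suffix `bcac` has currently been matched. A product state is a pair (one from each), accepting exactly when both do.
With 23 states:
          a    b    c  
>  q0     q1   q2   q0 
   q1     q3   q4   q1 
   q2     q1   q2   q5 
   q3     q6   q7   q3 
   q4     q3   q4   q8 
   q5     q9   q2   q0 
   q6    q10  q11   q6 
   q7     q6   q7  q12 
   q8    q13   q4   q1 
   q9     q3   q4  q14 
   q10   q10  q15  q10 
   q11   q10  q11  q16 
   q12   q17   q7   q3 
   q13    q6   q7  q18 
 * q14    q3   q4   q1 
   q15   q10  q15  q19 
   q16   q20  q11   q6 
   q17   q10  q11  q21 
 * q18    q6   q7   q3 
   q19   q20  q15  q10 
   q20   q10  q15  q22 
 * q21   q10  q11   q6 
   q22   q10  q15  q10 
(> = start, * = accepting)

start=q0; accept=q14,q18,q21; q0-a>q1; q0-b>q2; q0-c>q0; q1-a>q3; q1-b>q4; q1-c>q1; q2-a>q1; q2-b>q2; q2-c>q5; q3-a>q6; q3-b>q7; q3-c>q3; q4-a>q3; q4-b>q4; q4-c>q8; q5-a>q9; q5-b>q2; q5-c>q0; q6-a>q10; q6-b>q11; q6-c>q6; q7-a>q6; q7-b>q7; q7-c>q12; q8-a>q13; q8-b>q4; q8-c>q1; q9-a>q3; q9-b>q4; q9-c>q14; q10-a>q10; q10-b>q15; q10-c>q10; q11-a>q10; q11-b>q11; q11-c>q16; q12-a>q17; q12-b>q7; q12-c>q3; q13-a>q6; q13-b>q7; q13-c>q18; q14-a>q3; q14-b>q4; q14-c>q1; q15-a>q10; q15-b>q15; q15-c>q19; q16-a>q20; q16-b>q11; q16-c>q6; q17-a>q10; q17-b>q11; q17-c>q21; q18-a>q6; q18-b>q7; q18-c>q3; q19-a>q20; q19-b>q15; q19-c>q10; q20-a>q10; q20-b>q15; q20-c>q22; q21-a>q10; q21-b>q11; q21-c>q6; q22-a>q10; q22-b>q15; q22-c>q10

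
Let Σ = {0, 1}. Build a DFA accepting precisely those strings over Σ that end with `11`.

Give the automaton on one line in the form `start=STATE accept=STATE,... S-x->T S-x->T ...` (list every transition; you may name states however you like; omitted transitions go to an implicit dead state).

Let each state record the length of the longest suffix of the input read so far that is also a prefix of `11`. B means the last symbol is `1`; C means the last 2 symbols are `11`. Accept only at C, where the string currently ends in `11`.
3 states suffice.
       0  1 
>  A   A  B 
   B   A  C 
 * C   A  C 
(> = start, * = accepting)

start=A accept=C A-0->A A-1->B B-0->A B-1->C C-0->A C-1->C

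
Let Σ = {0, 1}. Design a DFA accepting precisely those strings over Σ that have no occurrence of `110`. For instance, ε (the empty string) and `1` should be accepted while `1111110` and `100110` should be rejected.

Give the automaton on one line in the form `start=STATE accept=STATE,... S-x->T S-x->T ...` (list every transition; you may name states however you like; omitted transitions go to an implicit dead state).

start=A accept=A,B,C A-0->A A-1->B B-0->A B-1->C C-0->D C-1->C D-0->D D-1->D

This is the complement of 'contains `110`'. Use the same substring-matching states — A through D holding how much of `110` has just been matched — but flip the accepting set: everything except the trap D accepts.
With 4 states:
       0  1 
>* A   A  B 
 * B   A  C 
 * C   D  C 
   D   D  D 
(> = start, * = accepting)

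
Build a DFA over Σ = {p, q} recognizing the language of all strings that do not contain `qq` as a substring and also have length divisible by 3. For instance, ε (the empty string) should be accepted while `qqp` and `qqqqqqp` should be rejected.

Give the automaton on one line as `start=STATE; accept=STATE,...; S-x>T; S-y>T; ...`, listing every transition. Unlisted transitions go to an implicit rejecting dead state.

Run two small machines in parallel and take their product. One (3 states) tracks partial matches of the forbidden pattern `qq`; the other (3 states) tracks the input length modulo 3. Each combined state is a pair, one component from each; accept when both components accept. After merging equivalent states the machine shrinks.
        p   q  
>* s0   s1  s2 
   s1   s3  s4 
   s2   s3  s5 
   s3   s0  s6 
   s4   s0  s5 
   s5   s5  s5 
 * s6   s1  s5 
(> = start, * = accepting)

start=s0; accept=s0,s6; s0-p>s1; s0-q>s2; s1-p>s3; s1-q>s4; s2-p>s3; s2-q>s5; s3-p>s0; s3-q>s6; s4-p>s0; s4-q>s5; s5-p>s5; s5-q>s5; s6-p>s1; s6-q>s5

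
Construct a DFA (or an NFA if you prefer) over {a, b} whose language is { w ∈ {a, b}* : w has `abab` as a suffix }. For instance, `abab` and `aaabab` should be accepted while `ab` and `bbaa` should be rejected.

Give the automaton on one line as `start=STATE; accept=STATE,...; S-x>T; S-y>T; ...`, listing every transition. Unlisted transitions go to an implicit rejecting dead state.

Let each state record the length of the longest suffix of the input read so far that is also a prefix of `abab`. q1 means the last symbol is `a`; q2 means the last 2 symbols are `ab`; q3 means the last 3 symbols are `aba`; q4 means the last 4 symbols are `abab`. Accept only at q4, where the string currently ends in `abab`.
5 states suffice.
        a   b  
>  q0   q1  q0 
   q1   q1  q2 
   q2   q3  q0 
   q3   q1  q4 
 * q4   q3  q0 
(> = start, * = accepting)

start=q0; accept=q4; q0-a>q1; q0-b>q0; q1-a>q1; q1-b>q2; q2-a>q3; q2-b>q0; q3-a>q1; q3-b>q4; q4-a>q3; q4-b>q0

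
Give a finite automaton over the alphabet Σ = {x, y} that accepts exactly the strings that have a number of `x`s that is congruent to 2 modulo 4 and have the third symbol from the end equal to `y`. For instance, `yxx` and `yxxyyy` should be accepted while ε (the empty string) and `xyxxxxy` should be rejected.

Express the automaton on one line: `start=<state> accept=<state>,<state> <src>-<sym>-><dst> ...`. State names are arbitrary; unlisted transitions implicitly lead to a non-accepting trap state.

start=A accept=K,M,N,O A-x->B A-y->C B-x->D B-y->E C-x->F C-y->C D-x->G D-y->H E-x->I E-y->J F-x->K F-y->E G-x->A G-y->G H-x->G H-y->L I-x->G I-y->M J-x->N J-y->J K-x->G K-y->H L-x->G L-y->O M-x->G M-y->L N-x->G N-y->M O-x->G O-y->O

Handle the two conditions separately and then intersect. One (4 states) tracks the count of `x`s modulo 4; the other (15 states) tracks the last 3 symbols read. Each combined state is a pair, one component from each; accept when both components accept. After merging equivalent states the machine shrinks.
A 15-state machine:
       x  y 
>  A   B  C 
   B   D  E 
   C   F  C 
   D   G  H 
   E   I  J 
   F   K  E 
   G   A  G 
   H   G  L 
   I   G  M 
   J   N  J 
 * K   G  H 
   L   G  O 
 * M   G  L 
 * N   G  M 
 * O   G  O 
(> = start, * = accepting)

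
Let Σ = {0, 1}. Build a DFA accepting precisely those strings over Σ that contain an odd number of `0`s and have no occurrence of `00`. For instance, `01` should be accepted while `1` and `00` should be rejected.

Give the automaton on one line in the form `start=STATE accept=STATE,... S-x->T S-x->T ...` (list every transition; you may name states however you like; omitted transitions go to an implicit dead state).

start=q0 accept=q1,q3 q0-0->q1 q0-1->q0 q1-0->q2 q1-1->q3 q2-0->q4 q2-1->q2 q3-0->q5 q3-1->q3 q4-0->q2 q4-1->q4 q5-0->q4 q5-1->q0

Run two small machines in parallel and take their product. The first has 2 states tracking the count of `0`s modulo 2; the second has 3 states tracking partial matches of the forbidden pattern `00`. A product state is a pair (one from each), accepting exactly when both do.
6 states suffice.
        0   1  
>  q0   q1  q0 
 * q1   q2  q3 
   q2   q4  q2 
 * q3   q5  q3 
   q4   q2  q4 
   q5   q4  q0 
(> = start, * = accepting)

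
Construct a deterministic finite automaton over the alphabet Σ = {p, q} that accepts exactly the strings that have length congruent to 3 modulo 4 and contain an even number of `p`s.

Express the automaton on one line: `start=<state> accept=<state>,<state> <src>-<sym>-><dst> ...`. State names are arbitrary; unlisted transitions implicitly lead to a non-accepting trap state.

Run two small machines in parallel and take their product. The first has 4 states tracking the input length modulo 4; the second has 2 states tracking the count of `p`s modulo 2. A product state is a pair (one from each), accepting exactly when both do.
With 8 states:
        p   q  
>  S0   S1  S2 
   S1   S3  S4 
   S2   S4  S3 
   S3   S5  S6 
   S4   S6  S5 
   S5   S0  S7 
 * S6   S7  S0 
   S7   S2  S1 
(> = start, * = accepting)

start=S0 accept=S6 S0-p->S1 S0-q->S2 S1-p->S3 S1-q->S4 S2-p->S4 S2-q->S3 S3-p->S5 S3-q->S6 S4-p->S6 S4-q->S5 S5-p->S0 S5-q->S7 S6-p->S7 S6-q->S0 S7-p->S2 S7-q->S1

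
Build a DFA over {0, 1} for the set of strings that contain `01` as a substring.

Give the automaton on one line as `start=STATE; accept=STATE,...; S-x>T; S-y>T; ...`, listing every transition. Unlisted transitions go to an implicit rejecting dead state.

States s0..s1 record the length of the longest prefix of `01` that matches the current input suffix. Reaching s2 means `01` has been seen, and we stay there forever. Accept from s2.
3 states suffice.
        0   1  
>  s0   s1  s0 
   s1   s1  s2 
 * s2   s2  s2 
(> = start, * = accepting)

start=s0; accept=s2; s0-0>s1; s0-1>s0; s1-0>s1; s1-1>s2; s2-0>s2; s2-1>s2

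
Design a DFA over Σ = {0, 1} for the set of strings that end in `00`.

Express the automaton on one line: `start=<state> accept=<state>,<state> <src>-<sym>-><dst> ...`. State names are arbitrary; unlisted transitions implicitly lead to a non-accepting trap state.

Let each state record the length of the longest suffix of the input read so far that is also a prefix of `00`. q1 means the last symbol is `0`; q2 means the last 2 symbols are `00`. Accept only at q2, where the string currently ends in `00`.
        0   1  
>  q0   q1  q0 
   q1   q2  q0 
 * q2   q2  q0 
(> = start, * = accepting)

start=q0 accept=q2 q0-0->q1 q0-1->q0 q1-0->q2 q1-1->q0 q2-0->q2 q2-1->q0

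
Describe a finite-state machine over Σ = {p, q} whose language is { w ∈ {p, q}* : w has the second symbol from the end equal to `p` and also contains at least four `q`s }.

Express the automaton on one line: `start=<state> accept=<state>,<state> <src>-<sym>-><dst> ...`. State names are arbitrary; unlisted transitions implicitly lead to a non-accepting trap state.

Handle the two conditions separately and then intersect. The first has 7 states tracking the last 2 symbols read; the second has 6 states tracking the count of `q`s, saturating at 5. A product state is a pair (one from each), accepting exactly when both do.
A 23-state machine:
          p    q  
>  S0     S1   S2 
   S1     S3   S4 
   S2     S5   S6 
   S3     S3   S4 
   S4     S5   S6 
   S5     S7   S8 
   S6     S9  S10 
   S7     S7   S8 
   S8     S9  S10 
   S9    S11  S12 
   S10   S13  S14 
   S11   S11  S12 
   S12   S13  S14 
   S13   S15  S16 
   S14   S17  S18 
   S15   S15  S16 
 * S16   S17  S18 
   S17   S19  S20 
   S18   S21  S18 
 * S19   S19  S20 
 * S20   S21  S18 
   S21   S22  S20 
 * S22   S22  S20 
(> = start, * = accepting)

start=S0 accept=S16,S19,S20,S22 S0-p->S1 S0-q->S2 S1-p->S3 S1-q->S4 S2-p->S5 S2-q->S6 S3-p->S3 S3-q->S4 S4-p->S5 S4-q->S6 S5-p->S7 S5-q->S8 S6-p->S9 S6-q->S10 S7-p->S7 S7-q->S8 S8-p->S9 S8-q->S10 S9-p->S11 S9-q->S12 S10-p->S13 S10-q->S14 S11-p->S11 S11-q->S12 S12-p->S13 S12-q->S14 S13-p->S15 S13-q->S16 S14-p->S17 S14-q->S18 S15-p->S15 S15-q->S16 S16-p->S17 S16-q->S18 S17-p->S19 S17-q->S20 S18-p->S21 S18-q->S18 S19-p->S19 S19-q->S20 S20-p->S21 S20-q->S18 S21-p->S22 S21-q->S20 S22-p->S22 S22-q->S20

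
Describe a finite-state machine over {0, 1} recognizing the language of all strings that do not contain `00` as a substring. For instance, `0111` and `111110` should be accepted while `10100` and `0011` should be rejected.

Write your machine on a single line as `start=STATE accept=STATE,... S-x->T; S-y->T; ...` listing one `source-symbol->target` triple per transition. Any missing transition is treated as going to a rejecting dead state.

This is the complement of 'contains `00`'. Use the same substring-matching states — A through C holding how much of `00` has just been matched — but flip the accepting set: everything except the trap C accepts.
With 3 states:
       0  1 
>* A   B  A 
 * B   C  A 
   C   C  C 
(> = start, * = accepting)

start=A; accept=A,B; A-0->B; A-1->A; B-0->C; B-1->A; C-0->C; C-1->C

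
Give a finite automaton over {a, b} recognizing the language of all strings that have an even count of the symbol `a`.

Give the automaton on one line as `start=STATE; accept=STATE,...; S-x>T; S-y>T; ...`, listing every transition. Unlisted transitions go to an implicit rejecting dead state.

Keep the running count of `a`s modulo 2: each `a` advances along the cycle s0 → s1 → s0 while other symbols loop. Accept at s0.
        a   b  
>* s0   s1  s0 
   s1   s0  s1 
(> = start, * = accepting)

start=s0; accept=s0; s0-a>s1; s0-b>s0; s1-a>s0; s1-b>s1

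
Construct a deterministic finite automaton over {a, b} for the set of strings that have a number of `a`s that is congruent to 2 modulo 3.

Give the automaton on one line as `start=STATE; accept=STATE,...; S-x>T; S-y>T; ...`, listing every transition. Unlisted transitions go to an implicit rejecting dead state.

The only thing that matters is how many `a`s have appeared, reduced mod 3. Use one state per residue: s0 for 0, …, s2 for 2. Reading `a` moves to the next residue; anything else stays put. s2 is accepting.
With 3 states:
        a   b  
>  s0   s1  s0 
   s1   s2  s1 
 * s2   s0  s2 
(> = start, * = accepting)

start=s0; accept=s2; s0-a>s1; s0-b>s0; s1-a>s2; s1-b>s1; s2-a>s0; s2-b>s2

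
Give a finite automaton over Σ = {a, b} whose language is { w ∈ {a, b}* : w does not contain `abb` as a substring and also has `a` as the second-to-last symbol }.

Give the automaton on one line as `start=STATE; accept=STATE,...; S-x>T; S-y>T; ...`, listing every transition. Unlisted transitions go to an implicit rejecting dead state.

Run two small machines in parallel and take their product. The first has 4 states tracking partial matches of the forbidden pattern `abb`; the second has 7 states tracking the last 2 symbols read. A product state is a pair (one from each), accepting exactly when both do. Minimizing collapses redundant product states.
A 5-state machine:
        a   b  
>  s0   s1  s0 
   s1   s2  s3 
 * s2   s2  s3 
 * s3   s1  s4 
   s4   s4  s4 
(> = start, * = accepting)

start=s0; accept=s2,s3; s0-a>s1; s0-b>s0; s1-a>s2; s1-b>s3; s2-a>s2; s2-b>s3; s3-a>s1; s3-b>s4; s4-a>s4; s4-b>s4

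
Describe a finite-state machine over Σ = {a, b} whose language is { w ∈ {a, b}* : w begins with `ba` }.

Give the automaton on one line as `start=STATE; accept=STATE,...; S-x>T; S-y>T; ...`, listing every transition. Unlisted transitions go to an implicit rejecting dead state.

Walk along `ba` while the input agrees: from s0 take `b` to s1, and so on. Any deviation drops to the rejecting sink s3. Once s2 is reached the prefix is confirmed and every continuation is accepted.
With 4 states:
        a   b  
>  s0   s3  s1 
   s1   s2  s3 
 * s2   s2  s2 
   s3   s3  s3 
(> = start, * = accepting)

start=s0; accept=s2; s0-a>s3; s0-b>s1; s1-a>s2; s1-b>s3; s2-a>s2; s2-b>s2; s3-a>s3; s3-b>s3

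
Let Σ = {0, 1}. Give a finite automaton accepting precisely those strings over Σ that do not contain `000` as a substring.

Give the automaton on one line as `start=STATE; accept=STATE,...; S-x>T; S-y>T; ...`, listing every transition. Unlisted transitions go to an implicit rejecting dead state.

start=S0; accept=S0,S1,S2; S0-0>S1; S0-1>S0; S1-0>S2; S1-1>S0; S2-0>S3; S2-1>S0; S3-0>S3; S3-1>S3

Track partial matches of the forbidden pattern `000`. State S3 is a dead state reached once `000` has occurred; every other state accepts. S0 means no part of `000` is currently matched.
With 4 states:
        0   1  
>* S0   S1  S0 
 * S1   S2  S0 
 * S2   S3  S0 
   S3   S3  S3 
(> = start, * = accepting)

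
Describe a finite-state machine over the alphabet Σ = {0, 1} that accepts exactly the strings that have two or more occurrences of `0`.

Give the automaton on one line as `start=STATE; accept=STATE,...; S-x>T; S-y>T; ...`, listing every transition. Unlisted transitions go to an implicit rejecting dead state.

Only the number of `0`s matters, and only up to 3. Make a chain S0 → S1 → S2 → S3 advanced by each `0` (with S3 absorbing); every other symbol self-loops. The accepting set is {S2, S3}.
        0   1  
>  S0   S1  S0 
   S1   S2  S1 
 * S2   S3  S2 
 * S3   S3  S3 
(> = start, * = accepting)

start=S0; accept=S2,S3; S0-0>S1; S0-1>S0; S1-0>S2; S1-1>S1; S2-0>S3; S2-1>S2; S3-0>S3; S3-1>S3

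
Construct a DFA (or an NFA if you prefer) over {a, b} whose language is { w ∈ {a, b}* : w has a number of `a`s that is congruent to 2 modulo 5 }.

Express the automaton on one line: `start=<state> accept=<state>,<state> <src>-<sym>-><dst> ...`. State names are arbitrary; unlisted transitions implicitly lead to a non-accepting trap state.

Keep the running count of `a`s modulo 5: each `a` advances along the cycle q0 → q1 → q2 → q3 → q4 → q0 while other symbols loop. Accept at q2.
5 states suffice.
        a   b  
>  q0   q1  q0 
   q1   q2  q1 
 * q2   q3  q2 
   q3   q4  q3 
   q4   q0  q4 
(> = start, * = accepting)

start=q0 accept=q2 q0-a->q1 q0-b->q0 q1-a->q2 q1-b->q1 q2-a->q3 q2-b->q2 q3-a->q4 q3-b->q3 q4-a->q0 q4-b->q4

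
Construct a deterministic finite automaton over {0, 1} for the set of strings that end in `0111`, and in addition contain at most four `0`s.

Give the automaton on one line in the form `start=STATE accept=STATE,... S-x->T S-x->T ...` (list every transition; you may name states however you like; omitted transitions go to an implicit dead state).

Run two small machines in parallel and take their product. The first has 5 states tracking how much of the suffix `0111` has currently been matched; the second has 6 states tracking the count of `0`s, saturating at 5. A product state is a pair (one from each), accepting exactly when both do. Equivalent product states are then merged.
21 states suffice.
          0    1  
>  s0     s1   s0 
   s1     s2   s3 
   s2     s4   s5 
   s3     s2   s6 
   s4     s7   s8 
   s5     s4   s9 
   s6     s2  s10 
   s7    s11  s12 
   s8     s7  s13 
   s9     s4  s14 
 * s10    s2  s15 
   s11   s11  s11 
   s12   s11  s16 
   s13    s7  s17 
 * s14    s4  s18 
   s15    s2  s15 
   s16   s11  s19 
 * s17    s7  s20 
   s18    s4  s18 
 * s19   s11  s11 
   s20    s7  s20 
(> = start, * = accepting)

start=s0 accept=s10,s14,s17,s19 s0-0->s1 s0-1->s0 s1-0->s2 s1-1->s3 s2-0->s4 s2-1->s5 s3-0->s2 s3-1->s6 s4-0->s7 s4-1->s8 s5-0->s4 s5-1->s9 s6-0->s2 s6-1->s10 s7-0->s11 s7-1->s12 s8-0->s7 s8-1->s13 s9-0->s4 s9-1->s14 s10-0->s2 s10-1->s15 s11-0->s11 s11-1->s11 s12-0->s11 s12-1->s16 s13-0->s7 s13-1->s17 s14-0->s4 s14-1->s18 s15-0->s2 s15-1->s15 s16-0->s11 s16-1->s19 s17-0->s7 s17-1->s20 s18-0->s4 s18-1->s18 s19-0->s11 s19-1->s11 s20-0->s7 s20-1->s20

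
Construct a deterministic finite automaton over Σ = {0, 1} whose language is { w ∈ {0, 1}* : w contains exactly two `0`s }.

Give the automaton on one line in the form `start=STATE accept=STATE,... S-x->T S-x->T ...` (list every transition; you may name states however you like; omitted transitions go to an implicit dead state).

Only the number of `0`s matters, and only up to 3. Make a chain s0 → s1 → s2 → s3 advanced by each `0` (with s3 absorbing); every other symbol self-loops. The accepting set is {s2}.
With 4 states:
        0   1  
>  s0   s1  s0 
   s1   s2  s1 
 * s2   s3  s2 
   s3   s3  s3 
(> = start, * = accepting)

start=s0 accept=s2 s0-0->s1 s0-1->s0 s1-0->s2 s1-1->s1 s2-0->s3 s2-1->s2 s3-0->s3 s3-1->s3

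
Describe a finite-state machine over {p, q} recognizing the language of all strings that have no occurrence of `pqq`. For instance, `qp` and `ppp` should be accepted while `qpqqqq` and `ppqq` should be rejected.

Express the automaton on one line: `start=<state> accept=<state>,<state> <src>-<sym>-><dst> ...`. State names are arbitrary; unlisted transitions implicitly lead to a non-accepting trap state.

start=A accept=A,B,C A-p->B A-q->A B-p->B B-q->C C-p->B C-q->D D-p->D D-q->D

Track partial matches of the forbidden pattern `pqq`. State D is a dead state reached once `pqq` has occurred; every other state accepts. A means no part of `pqq` is currently matched.
A 4-state machine:
       p  q 
>* A   B  A 
 * B   B  C 
 * C   B  D 
   D   D  D 
(> = start, * = accepting)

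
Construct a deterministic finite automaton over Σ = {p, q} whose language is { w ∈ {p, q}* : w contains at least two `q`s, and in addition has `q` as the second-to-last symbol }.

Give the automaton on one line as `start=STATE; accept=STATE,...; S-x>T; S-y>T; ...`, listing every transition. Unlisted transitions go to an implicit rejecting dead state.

start=A; accept=D,F; A-p>A; A-q>B; B-p>C; B-q>D; C-p>C; C-q>E; D-p>F; D-q>D; E-p>F; E-q>D; F-p>C; F-q>E

Handle the two conditions separately and then intersect. The first has 4 states tracking the count of `q`s, saturating at 3; the second has 7 states tracking the last 2 symbols read. A product state is a pair (one from each), accepting exactly when both do. Equivalent product states are then merged.
With 6 states:
       p  q 
>  A   A  B 
   B   C  D 
   C   C  E 
 * D   F  D 
   E   F  D 
 * F   C  E 
(> = start, * = accepting)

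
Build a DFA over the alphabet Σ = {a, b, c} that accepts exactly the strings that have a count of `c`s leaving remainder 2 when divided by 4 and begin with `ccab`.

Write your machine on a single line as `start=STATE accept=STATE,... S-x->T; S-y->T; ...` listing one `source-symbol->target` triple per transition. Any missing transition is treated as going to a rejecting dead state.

start=S0; accept=S5; S0-a->S1; S0-b->S1; S0-c->S2; S1-a->S1; S1-b->S1; S1-c->S1; S2-a->S1; S2-b->S1; S2-c->S3; S3-a->S4; S3-b->S1; S3-c->S1; S4-a->S1; S4-b->S5; S4-c->S1; S5-a->S5; S5-b->S5; S5-c->S6; S6-a->S6; S6-b->S6; S6-c->S7; S7-a->S7; S7-b->S7; S7-c->S8; S8-a->S8; S8-b->S8; S8-c->S5

Handle the two conditions separately and then intersect. One (4 states) tracks the count of `c`s modulo 4; the other (6 states) tracks whether the input so far still matches the prefix `ccab`. Each combined state is a pair, one component from each; accept when both components accept. Equivalent product states are then merged.
        a   b   c  
>  S0   S1  S1  S2 
   S1   S1  S1  S1 
   S2   S1  S1  S3 
   S3   S4  S1  S1 
   S4   S1  S5  S1 
 * S5   S5  S5  S6 
   S6   S6  S6  S7 
   S7   S7  S7  S8 
   S8   S8  S8  S5 
(> = start, * = accepting)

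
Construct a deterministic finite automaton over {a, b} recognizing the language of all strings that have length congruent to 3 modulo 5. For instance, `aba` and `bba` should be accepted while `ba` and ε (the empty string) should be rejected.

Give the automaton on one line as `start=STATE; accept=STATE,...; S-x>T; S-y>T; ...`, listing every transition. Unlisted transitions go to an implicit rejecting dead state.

Only the length mod 5 matters, so use a 5-cycle: from any state, every input symbol moves to the next state, wrapping S4 back to S0. Mark S3 accepting.
5 states suffice.
        a   b  
>  S0   S1  S1 
   S1   S2  S2 
   S2   S3  S3 
 * S3   S4  S4 
   S4   S0  S0 
(> = start, * = accepting)

start=S0; accept=S3; S0-a>S1; S0-b>S1; S1-a>S2; S1-b>S2; S2-a>S3; S2-b>S3; S3-a>S4; S3-b>S4; S4-a>S0; S4-b>S0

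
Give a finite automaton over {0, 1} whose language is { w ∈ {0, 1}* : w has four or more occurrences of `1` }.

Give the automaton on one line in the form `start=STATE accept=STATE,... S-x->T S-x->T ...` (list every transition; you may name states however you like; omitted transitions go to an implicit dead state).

Count `1`s, saturating at 5: states A through E mean 0 through 4 `1`s seen; F means more than 4. Each `1` increments (capped at F); other symbols loop. Accept from {E, F}.
With 6 states:
       0  1 
>  A   A  B 
   B   B  C 
   C   C  D 
   D   D  E 
 * E   E  F 
 * F   F  F 
(> = start, * = accepting)

start=A accept=E,F A-0->A A-1->B B-0->B B-1->C C-0->C C-1->D D-0->D D-1->E E-0->E E-1->F F-0->F F-1->F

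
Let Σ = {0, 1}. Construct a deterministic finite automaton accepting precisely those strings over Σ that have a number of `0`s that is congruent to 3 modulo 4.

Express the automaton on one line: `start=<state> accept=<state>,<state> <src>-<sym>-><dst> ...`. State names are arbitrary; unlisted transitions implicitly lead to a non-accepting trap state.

The only thing that matters is how many `0`s have appeared, reduced mod 4. Use one state per residue: A for 0, …, D for 3. Reading `0` moves to the next residue; anything else stays put. D is accepting.
With 4 states:
       0  1 
>  A   B  A 
   B   C  B 
   C   D  C 
 * D   A  D 
(> = start, * = accepting)

start=A accept=D A-0->B A-1->A B-0->C B-1->B C-0->D C-1->C D-0->A D-1->D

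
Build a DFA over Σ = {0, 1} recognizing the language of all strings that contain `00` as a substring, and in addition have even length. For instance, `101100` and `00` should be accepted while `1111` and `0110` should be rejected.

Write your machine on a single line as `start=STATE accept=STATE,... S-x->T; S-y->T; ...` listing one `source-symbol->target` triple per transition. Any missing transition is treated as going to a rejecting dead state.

start=S0; accept=S3; S0-0->S1; S0-1->S2; S1-0->S3; S1-1->S0; S2-0->S4; S2-1->S0; S3-0->S5; S3-1->S5; S4-0->S5; S4-1->S2; S5-0->S3; S5-1->S3

Handle the two conditions separately and then intersect. The first has 3 states tracking whether and how much of `00` has been seen; the second has 2 states tracking the input length modulo 2. A product state is a pair (one from each), accepting exactly when both do.
A 6-state machine:
        0   1  
>  S0   S1  S2 
   S1   S3  S0 
   S2   S4  S0 
 * S3   S5  S5 
   S4   S5  S2 
   S5   S3  S3 
(> = start, * = accepting)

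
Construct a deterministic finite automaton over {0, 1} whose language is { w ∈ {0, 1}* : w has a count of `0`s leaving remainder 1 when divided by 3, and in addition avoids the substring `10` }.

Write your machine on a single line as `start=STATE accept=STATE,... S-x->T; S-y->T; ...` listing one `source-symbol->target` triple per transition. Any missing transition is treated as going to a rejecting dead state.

Handle the two conditions separately and then intersect. One (3 states) tracks the count of `0`s modulo 3; the other (3 states) tracks partial matches of the forbidden pattern `10`. Each combined state is a pair, one component from each; accept when both components accept. After merging equivalent states the machine shrinks.
A 5-state machine:
       0  1 
>  A   B  C 
 * B   D  E 
   C   C  C 
   D   A  C 
 * E   C  E 
(> = start, * = accepting)

start=A; accept=B,E; A-0->B; A-1->C; B-0->D; B-1->E; C-0->C; C-1->C; D-0->A; D-1->C; E-0->C; E-1->E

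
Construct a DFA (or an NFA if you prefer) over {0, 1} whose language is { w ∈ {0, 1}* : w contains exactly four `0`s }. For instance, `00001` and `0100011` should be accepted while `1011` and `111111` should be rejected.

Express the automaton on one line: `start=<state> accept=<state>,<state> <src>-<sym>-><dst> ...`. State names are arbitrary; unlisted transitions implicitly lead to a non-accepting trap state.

Count `0`s, saturating at 5: states q0 through q4 mean 0 through 4 `0`s seen; q5 means more than 4. Each `0` increments (capped at q5); other symbols loop. Accept from {q4}.
6 states suffice.
        0   1  
>  q0   q1  q0 
   q1   q2  q1 
   q2   q3  q2 
   q3   q4  q3 
 * q4   q5  q4 
   q5   q5  q5 
(> = start, * = accepting)

start=q0 accept=q4 q0-0->q1 q0-1->q0 q1-0->q2 q1-1->q1 q2-0->q3 q2-1->q2 q3-0->q4 q3-1->q3 q4-0->q5 q4-1->q4 q5-0->q5 q5-1->q5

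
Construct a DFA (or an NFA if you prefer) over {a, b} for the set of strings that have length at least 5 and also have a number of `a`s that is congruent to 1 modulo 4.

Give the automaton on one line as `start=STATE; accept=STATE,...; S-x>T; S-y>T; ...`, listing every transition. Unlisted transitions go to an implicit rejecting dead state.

Run two small machines in parallel and take their product. The first has 7 states tracking the input length, saturating at 6; the second has 4 states tracking the count of `a`s modulo 4. A product state is a pair (one from each), accepting exactly when both do. After merging equivalent states the machine shrinks.
With 12 states:
          a    b  
>  q0     q1   q2 
   q1     q3   q4 
   q2     q4   q5 
   q3     q6   q3 
   q4     q3   q7 
   q5     q7   q8 
   q6     q9   q6 
   q7     q3  q10 
   q8    q10   q9 
   q9    q11   q9 
   q10    q3  q11 
 * q11    q3  q11 
(> = start, * = accepting)

start=q0; accept=q11; q0-a>q1; q0-b>q2; q1-a>q3; q1-b>q4; q2-a>q4; q2-b>q5; q3-a>q6; q3-b>q3; q4-a>q3; q4-b>q7; q5-a>q7; q5-b>q8; q6-a>q9; q6-b>q6; q7-a>q3; q7-b>q10; q8-a>q10; q8-b>q9; q9-a>q11; q9-b>q9; q10-a>q3; q10-b>q11; q11-a>q3; q11-b>q11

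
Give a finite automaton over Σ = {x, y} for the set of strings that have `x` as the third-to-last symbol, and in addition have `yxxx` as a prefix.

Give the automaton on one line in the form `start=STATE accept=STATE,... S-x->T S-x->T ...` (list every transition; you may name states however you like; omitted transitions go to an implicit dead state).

start=q0 accept=q5,q6,q7,q8 q0-x->q1 q0-y->q2 q1-x->q1 q1-y->q1 q2-x->q3 q2-y->q1 q3-x->q4 q3-y->q1 q4-x->q5 q4-y->q1 q5-x->q5 q5-y->q6 q6-x->q7 q6-y->q8 q7-x->q9 q7-y->q10 q8-x->q11 q8-y->q12 q9-x->q5 q9-y->q6 q10-x->q7 q10-y->q8 q11-x->q9 q11-y->q10 q12-x->q11 q12-y->q12

Handle the two conditions separately and then intersect. One (15 states) tracks the last 3 symbols read; the other (6 states) tracks whether the input so far still matches the prefix `yxxx`. Each combined state is a pair, one component from each; accept when both components accept. Minimizing collapses redundant product states.
A 13-state machine:
          x    y  
>  q0     q1   q2 
   q1     q1   q1 
   q2     q3   q1 
   q3     q4   q1 
   q4     q5   q1 
 * q5     q5   q6 
 * q6     q7   q8 
 * q7     q9  q10 
 * q8    q11  q12 
   q9     q5   q6 
   q10    q7   q8 
   q11    q9  q10 
   q12   q11  q12 
(> = start, * = accepting)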